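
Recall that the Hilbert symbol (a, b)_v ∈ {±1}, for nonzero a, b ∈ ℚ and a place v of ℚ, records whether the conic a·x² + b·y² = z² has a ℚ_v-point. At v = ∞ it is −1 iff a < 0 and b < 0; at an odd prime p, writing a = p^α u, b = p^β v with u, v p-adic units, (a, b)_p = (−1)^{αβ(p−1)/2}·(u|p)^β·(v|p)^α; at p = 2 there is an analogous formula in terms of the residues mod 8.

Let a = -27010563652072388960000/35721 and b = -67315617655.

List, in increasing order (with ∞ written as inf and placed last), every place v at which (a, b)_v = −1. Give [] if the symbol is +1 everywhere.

(a, b) ≡ (-81719, -352495) mod (ℚ^×)²; places V = {2, 3, 5, 7, 11, 13, 17, 19, 23, 29, ∞}.
(a,b)_5: α=4, u≡4; β=1, v≡4 (mod 5); (4|5)=+1, (4|5)=+1; sign (−1)^0·+1^1·+1^4 = +1.
(a,b)_11: α=3, u≡7; β=1, v≡4 (mod 11); (7|11)=-1, (4|11)=+1; sign (−1)^1·-1^1·+1^3 = +1.
(a,b)_17: α=1, u≡9; β=1, v≡6 (mod 17); (9|17)=+1, (6|17)=-1; sign (−1)^0·+1^1·-1^1 = -1.
(a,b)_7: α=-2, u≡5; β=0, v≡1 (mod 7); (5|7)=-1, (1|7)=+1; sign (−1)^0·-1^0·+1^-2 = +1.
(a,b)_3: α=-6, u≡1; β=0, v≡2 (mod 3); (1|3)=+1, (2|3)=-1; sign (−1)^0·+1^0·-1^-6 = +1.
(a,b)_29: α=0, u≡12; β=1, v≡13 (mod 29); (12|29)=-1, (13|29)=+1; sign (−1)^0·-1^1·+1^0 = -1.
(a,b)_23: α=5, u≡4; β=2, v≡2 (mod 23); (4|23)=+1, (2|23)=+1; sign (−1)^0·+1^2·+1^5 = +1.
(a,b)_2: α=8, β=0; u≡1, v≡1 (mod 8); ε(u)ε(v)=0·0, αω(v)=8·0, βω(u)=0·0; sum ≡ 0  ⇒  +1.
(a,b)_13: α=2, u≡9; β=1, v≡10 (mod 13); (9|13)=+1, (10|13)=+1; sign (−1)^0·+1^1·+1^2 = +1.
(a,b)_∞: sgn(-81719)=−, sgn(-352495)=−, so -1.
(a,b)_19: α=3, u≡8; β=2, v≡2 (mod 19); (8|19)=-1, (2|19)=-1; sign (−1)^0·-1^2·-1^3 = -1.
(-81719, -352495 / ℚ) ramifies at {17, 19, 29, ∞}: a division algebra.

[17, 19, 29, inf]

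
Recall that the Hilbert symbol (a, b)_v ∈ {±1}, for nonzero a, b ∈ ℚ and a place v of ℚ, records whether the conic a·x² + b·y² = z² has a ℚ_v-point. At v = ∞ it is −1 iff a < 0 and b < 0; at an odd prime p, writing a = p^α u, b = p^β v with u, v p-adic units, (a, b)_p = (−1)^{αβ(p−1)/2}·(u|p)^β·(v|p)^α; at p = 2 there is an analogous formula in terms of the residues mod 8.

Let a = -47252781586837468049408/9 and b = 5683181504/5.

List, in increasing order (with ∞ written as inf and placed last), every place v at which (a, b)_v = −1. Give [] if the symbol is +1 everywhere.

[5, 7, 11, 13]

(a, b) ≡ (-1463, 9061195) mod (ℚ^×)²; places V = {2, 3, 5, 7, 11, 13, 19, 23, 29, ∞}.
(a,b)_∞: sgn(-1463)=−, sgn(9061195)=+, so +1.
(a,b)_11: α=3, u≡2; β=1, v≡7 (mod 11); (2|11)=-1, (7|11)=-1; sign (−1)^1·-1^1·-1^3 = -1.
(a,b)_19: α=3, u≡2; β=1, v≡4 (mod 19); (2|19)=-1, (4|19)=+1; sign (−1)^1·-1^1·+1^3 = +1.
(a,b)_29: α=2, u≡4; β=1, v≡20 (mod 29); (4|29)=+1, (20|29)=+1; sign (−1)^0·+1^1·+1^2 = +1.
(a,b)_3: α=-2, u≡1; β=0, v≡1 (mod 3); (1|3)=+1, (1|3)=+1; sign (−1)^0·+1^0·+1^-2 = +1.
(a,b)_5: α=0, u≡3; β=-1, v≡4 (mod 5); (3|5)=-1, (4|5)=+1; sign (−1)^0·-1^-1·+1^0 = -1.
(a,b)_7: α=5, u≡2; β=2, v≡6 (mod 7); (2|7)=+1, (6|7)=-1; sign (−1)^0·+1^2·-1^5 = -1.
(a,b)_23: α=2, u≡13; β=1, v≡15 (mod 23); (13|23)=+1, (15|23)=-1; sign (−1)^0·+1^1·-1^2 = +1.
(a,b)_13: α=2, u≡5; β=1, v≡5 (mod 13); (5|13)=-1, (5|13)=-1; sign (−1)^0·-1^1·-1^2 = -1.
(a,b)_2: α=12, β=6; u≡1, v≡3 (mod 8); ε(u)ε(v)=0·1, αω(v)=12·1, βω(u)=6·0; sum ≡ 0  ⇒  +1.
(-1463, 9061195 / ℚ) ramifies at {5, 7, 11, 13}: a division algebra.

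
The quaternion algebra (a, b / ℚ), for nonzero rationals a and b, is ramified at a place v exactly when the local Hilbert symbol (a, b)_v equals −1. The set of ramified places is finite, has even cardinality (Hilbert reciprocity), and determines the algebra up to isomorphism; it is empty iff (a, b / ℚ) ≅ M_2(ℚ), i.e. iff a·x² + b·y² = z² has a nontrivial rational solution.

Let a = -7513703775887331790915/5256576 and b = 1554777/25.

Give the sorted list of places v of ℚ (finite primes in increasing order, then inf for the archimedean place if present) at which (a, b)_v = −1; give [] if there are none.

[5, 7]

Mod squares: a ≡ -3395490, b ≡ 172753. Check v ∈ {∞, 2, 3, 5, 7, 13, 19, 23, 29, 37}.
v=∞: -3395490 < 0 and 172753 > 0  ⇒  (a,b)_∞ = +1.
v=19: a=19^1·(≡11), b=19^0·(≡17) mod 19; (11|19)=+1, (17|19)=+1; (−1)^{1·0·9}·(+1)^0·(+1)^1 = +1.
v=5: a=5^1·(≡2), b=5^-2·(≡2) mod 5; (2|5)=-1, (2|5)=-1; (−1)^{1·-2·2}·(-1)^-2·(-1)^1 = -1.
v=23: a=23^5·(≡11), b=23^1·(≡1) mod 23; (11|23)=-1, (1|23)=+1; (−1)^{5·1·11}·(-1)^1·(+1)^5 = +1.
v=2: v_2(a)=-7, v_2(b)=0; units ≡ 7, 1 (mod 8); ε·ε+αω+βω = 1·0+-7·0+0·0 ≡ 0  ⇒  (a,b)_2 = +1.
v=29: a=29^4·(≡9), b=29^1·(≡2) mod 29; (9|29)=+1, (2|29)=-1; (−1)^{4·1·14}·(+1)^1·(-1)^4 = +1.
v=3: a=3^-5·(≡1), b=3^2·(≡1) mod 3; (1|3)=+1, (1|3)=+1; (−1)^{-5·2·1}·(+1)^2·(+1)^-5 = +1.
v=37: a=37^3·(≡12), b=37^1·(≡4) mod 37; (12|37)=+1, (4|37)=+1; (−1)^{3·1·18}·(+1)^1·(+1)^3 = +1.
v=7: a=7^3·(≡4), b=7^1·(≡2) mod 7; (4|7)=+1, (2|7)=+1; (−1)^{3·1·3}·(+1)^1·(+1)^3 = -1.
v=13: a=13^-2·(≡6), b=13^0·(≡10) mod 13; (6|13)=-1, (10|13)=+1; (−1)^{-2·0·6}·(-1)^0·(+1)^-2 = +1.
(-3395490, 172753 / ℚ) ramifies at {5, 7}: a division algebra.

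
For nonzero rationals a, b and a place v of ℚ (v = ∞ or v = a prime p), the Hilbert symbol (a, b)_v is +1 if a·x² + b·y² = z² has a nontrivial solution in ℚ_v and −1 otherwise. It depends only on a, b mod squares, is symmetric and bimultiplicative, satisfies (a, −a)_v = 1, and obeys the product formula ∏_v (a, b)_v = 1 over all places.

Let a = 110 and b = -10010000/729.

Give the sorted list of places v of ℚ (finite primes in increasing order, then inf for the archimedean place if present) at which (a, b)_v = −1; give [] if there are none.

Mod squares: a ≡ 110, b ≡ -1001. Check v ∈ {∞, 2, 3, 5, 7, 11, 13}.
v=7: a=7^0·(≡5), b=7^1·(≡2) mod 7; (5|7)=-1, (2|7)=+1; (−1)^{0·1·3}·(-1)^1·(+1)^0 = -1.
v=5: a=5^1·(≡2), b=5^4·(≡1) mod 5; (2|5)=-1, (1|5)=+1; (−1)^{1·4·2}·(-1)^4·(+1)^1 = +1.
v=3: a=3^0·(≡2), b=3^-6·(≡1) mod 3; (2|3)=-1, (1|3)=+1; (−1)^{0·-6·1}·(-1)^-6·(+1)^0 = +1.
v=∞: 110 > 0 and -1001 < 0  ⇒  (a,b)_∞ = +1.
v=13: a=13^0·(≡6), b=13^1·(≡3) mod 13; (6|13)=-1, (3|13)=+1; (−1)^{0·1·6}·(-1)^1·(+1)^0 = -1.
v=2: v_2(a)=1, v_2(b)=4; units ≡ 7, 7 (mod 8); ε·ε+αω+βω = 1·1+1·0+4·0 ≡ 1  ⇒  (a,b)_2 = -1.
v=11: a=11^1·(≡10), b=11^1·(≡10) mod 11; (10|11)=-1, (10|11)=-1; (−1)^{1·1·5}·(-1)^1·(-1)^1 = -1.
(110, -1001 / ℚ) ramifies at {2, 7, 11, 13}: a division algebra.

[2, 7, 11, 13]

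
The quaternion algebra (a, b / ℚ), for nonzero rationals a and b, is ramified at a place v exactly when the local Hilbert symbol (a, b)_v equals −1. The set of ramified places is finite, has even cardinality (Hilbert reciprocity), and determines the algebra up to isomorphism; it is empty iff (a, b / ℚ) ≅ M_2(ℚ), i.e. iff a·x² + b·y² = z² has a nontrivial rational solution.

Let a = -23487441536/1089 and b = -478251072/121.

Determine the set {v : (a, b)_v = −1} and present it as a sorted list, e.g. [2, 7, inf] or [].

[2, inf]

Mod squares: a ≡ -26, b ≡ -17. Check v ∈ {∞, 2, 3, 11, 13, 17}.
v=2: v_2(a)=7, v_2(b)=6; units ≡ 3, 7 (mod 8); ε·ε+αω+βω = 1·1+7·0+6·1 ≡ 1  ⇒  (a,b)_2 = -1.
v=3: a=3^-2·(≡1), b=3^2·(≡1) mod 3; (1|3)=+1, (1|3)=+1; (−1)^{-2·2·1}·(+1)^2·(+1)^-2 = +1.
v=11: a=11^-2·(≡10), b=11^-2·(≡9) mod 11; (10|11)=-1, (9|11)=+1; (−1)^{-2·-2·5}·(-1)^-2·(+1)^-2 = +1.
v=∞: -26 < 0 and -17 < 0  ⇒  (a,b)_∞ = -1.
v=13: a=13^3·(≡7), b=13^2·(≡1) mod 13; (7|13)=-1, (1|13)=+1; (−1)^{3·2·6}·(-1)^2·(+1)^3 = +1.
v=17: a=17^4·(≡15), b=17^3·(≡16) mod 17; (15|17)=+1, (16|17)=+1; (−1)^{4·3·8}·(+1)^3·(+1)^4 = +1.
Ram(-26, -17) = {2, ∞}; no ℚ_2-point on the conic.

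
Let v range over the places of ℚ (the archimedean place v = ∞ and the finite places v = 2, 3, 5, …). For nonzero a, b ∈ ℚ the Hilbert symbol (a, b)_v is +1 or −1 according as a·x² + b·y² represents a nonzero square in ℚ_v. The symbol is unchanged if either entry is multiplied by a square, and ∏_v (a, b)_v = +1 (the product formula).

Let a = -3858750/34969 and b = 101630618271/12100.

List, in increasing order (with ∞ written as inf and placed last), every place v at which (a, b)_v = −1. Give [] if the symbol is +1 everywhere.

[7, 31]

(a, b) ≡ (-14, 53599) mod (ℚ^×)²; places V = {2, 3, 5, 7, 11, 13, 17, 19, 31, ∞}.
(a,b)_5: α=4, u≡4; β=-2, v≡4 (mod 5); (4|5)=+1, (4|5)=+1; sign (−1)^0·+1^-2·+1^4 = +1.
(a,b)_31: α=0, u≡6; β=1, v≡15 (mod 31); (6|31)=-1, (15|31)=-1; sign (−1)^0·-1^1·-1^0 = -1.
(a,b)_13: α=0, u≡12; β=1, v≡8 (mod 13); (12|13)=+1, (8|13)=-1; sign (−1)^0·+1^1·-1^0 = +1.
(a,b)_19: α=0, u≡4; β=1, v≡4 (mod 19); (4|19)=+1, (4|19)=+1; sign (−1)^0·+1^1·+1^0 = +1.
(a,b)_11: α=-2, u≡2; β=-2, v≡6 (mod 11); (2|11)=-1, (6|11)=-1; sign (−1)^0·-1^-2·-1^-2 = +1.
(a,b)_2: α=1, β=-2; u≡1, v≡7 (mod 8); ε(u)ε(v)=0·1, αω(v)=1·0, βω(u)=-2·0; sum ≡ 0  ⇒  +1.
(a,b)_7: α=3, u≡5; β=1, v≡6 (mod 7); (5|7)=-1, (6|7)=-1; sign (−1)^1·-1^1·-1^3 = -1.
(a,b)_17: α=-2, u≡6; β=2, v≡8 (mod 17); (6|17)=-1, (8|17)=+1; sign (−1)^0·-1^2·+1^-2 = +1.
(a,b)_3: α=2, u≡1; β=8, v≡1 (mod 3); (1|3)=+1, (1|3)=+1; sign (−1)^0·+1^8·+1^2 = +1.
(a,b)_∞: sgn(-14)=−, sgn(53599)=+, so +1.
|Ram(-14, 53599)| = 2, even; anisotropic at {7, 31}.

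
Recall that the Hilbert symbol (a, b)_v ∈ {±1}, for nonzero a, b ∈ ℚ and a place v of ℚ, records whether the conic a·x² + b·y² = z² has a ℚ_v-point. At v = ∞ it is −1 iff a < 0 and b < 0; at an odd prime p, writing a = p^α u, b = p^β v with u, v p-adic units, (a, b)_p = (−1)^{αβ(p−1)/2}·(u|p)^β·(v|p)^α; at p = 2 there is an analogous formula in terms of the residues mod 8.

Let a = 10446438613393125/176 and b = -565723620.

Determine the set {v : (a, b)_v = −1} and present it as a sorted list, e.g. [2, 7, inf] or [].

[2, 7, 11, 17]

(a, b) ≡ (231, -6545) mod (ℚ^×)²; places V = {2, 3, 5, 7, 11, 17, ∞}.
(a,b)_5: α=4, u≡4; β=1, v≡1 (mod 5); (4|5)=+1, (1|5)=+1; sign (−1)^0·+1^1·+1^4 = +1.
(a,b)_2: α=-4, β=2; u≡7, v≡7 (mod 8); ε(u)ε(v)=1·1, αω(v)=-4·0, βω(u)=2·0; sum ≡ 1  ⇒  -1.
(a,b)_7: α=7, u≡5; β=5, v≡3 (mod 7); (5|7)=-1, (3|7)=-1; sign (−1)^1·-1^5·-1^7 = -1.
(a,b)_11: α=-1, u≡7; β=1, v≡2 (mod 11); (7|11)=-1, (2|11)=-1; sign (−1)^1·-1^1·-1^-1 = -1.
(a,b)_∞: sgn(231)=+, sgn(-6545)=−, so +1.
(a,b)_17: α=4, u≡11; β=1, v≡14 (mod 17); (11|17)=-1, (14|17)=-1; sign (−1)^0·-1^1·-1^4 = -1.
(a,b)_3: α=5, u≡2; β=2, v≡1 (mod 3); (2|3)=-1, (1|3)=+1; sign (−1)^0·-1^2·+1^5 = +1.
|Ram(231, -6545)| = 4, even; anisotropic at {2, 7, 11, 17}.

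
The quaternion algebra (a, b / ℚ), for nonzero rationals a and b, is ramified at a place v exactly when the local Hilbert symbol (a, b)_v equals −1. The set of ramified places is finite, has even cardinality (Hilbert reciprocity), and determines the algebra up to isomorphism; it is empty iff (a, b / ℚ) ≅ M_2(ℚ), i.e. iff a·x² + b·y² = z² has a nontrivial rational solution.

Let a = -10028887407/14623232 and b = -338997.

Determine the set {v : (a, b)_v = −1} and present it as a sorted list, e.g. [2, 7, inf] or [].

Mod squares: a ≡ -14, b ≡ -1173. Check v ∈ {∞, 2, 3, 7, 11, 13, 17, 23, 31, 37}.
v=∞: -14 < 0 and -1173 < 0  ⇒  (a,b)_∞ = -1.
v=13: a=13^-4·(≡4), b=13^0·(≡4) mod 13; (4|13)=+1, (4|13)=+1; (−1)^{-4·0·6}·(+1)^0·(+1)^-4 = +1.
v=37: a=37^2·(≡35), b=37^0·(≡34) mod 37; (35|37)=-1, (34|37)=+1; (−1)^{2·0·18}·(-1)^0·(+1)^2 = +1.
v=11: a=11^2·(≡2), b=11^0·(≡1) mod 11; (2|11)=-1, (1|11)=+1; (−1)^{2·0·5}·(-1)^0·(+1)^2 = +1.
v=2: v_2(a)=-9, v_2(b)=0; units ≡ 1, 3 (mod 8); ε·ε+αω+βω = 0·1+-9·1+0·0 ≡ 1  ⇒  (a,b)_2 = -1.
v=3: a=3^2·(≡1), b=3^1·(≡2) mod 3; (1|3)=+1, (2|3)=-1; (−1)^{2·1·1}·(+1)^1·(-1)^2 = +1.
v=7: a=7^1·(≡3), b=7^0·(≡6) mod 7; (3|7)=-1, (6|7)=-1; (−1)^{1·0·3}·(-1)^0·(-1)^1 = -1.
v=23: a=23^0·(≡3), b=23^1·(≡4) mod 23; (3|23)=+1, (4|23)=+1; (−1)^{0·1·11}·(+1)^1·(+1)^0 = +1.
v=31: a=31^2·(≡3), b=31^0·(≡19) mod 31; (3|31)=-1, (19|31)=+1; (−1)^{2·0·15}·(-1)^0·(+1)^2 = +1.
v=17: a=17^0·(≡14), b=17^3·(≡16) mod 17; (14|17)=-1, (16|17)=+1; (−1)^{0·3·8}·(-1)^3·(+1)^0 = -1.
|Ram(-14, -1173)| = 4, even; anisotropic at {2, 7, 17, ∞}.

[2, 7, 17, inf]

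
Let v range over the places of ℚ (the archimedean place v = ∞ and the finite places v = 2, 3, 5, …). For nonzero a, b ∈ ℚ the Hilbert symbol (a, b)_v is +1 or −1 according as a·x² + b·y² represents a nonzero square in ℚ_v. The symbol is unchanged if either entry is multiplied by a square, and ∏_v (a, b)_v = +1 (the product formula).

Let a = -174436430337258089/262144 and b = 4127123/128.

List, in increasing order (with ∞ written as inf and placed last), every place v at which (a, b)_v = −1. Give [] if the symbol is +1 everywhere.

[2, 19]

Mod squares: a ≡ -209, b ≡ 168454. Check v ∈ {∞, 2, 7, 11, 13, 19, 31}.
v=11: a=11^3·(≡4), b=11^1·(≡7) mod 11; (4|11)=+1, (7|11)=-1; (−1)^{3·1·5}·(+1)^1·(-1)^3 = +1.
v=2: v_2(a)=-18, v_2(b)=-7; units ≡ 7, 3 (mod 8); ε·ε+αω+βω = 1·1+-18·1+-7·0 ≡ 1  ⇒  (a,b)_2 = -1.
v=31: a=31^2·(≡19), b=31^1·(≡28) mod 31; (19|31)=+1, (28|31)=+1; (−1)^{2·1·15}·(+1)^1·(+1)^2 = +1.
v=13: a=13^2·(≡1), b=13^1·(≡1) mod 13; (1|13)=+1, (1|13)=+1; (−1)^{2·1·6}·(+1)^1·(+1)^2 = +1.
v=∞: -209 < 0 and 168454 > 0  ⇒  (a,b)_∞ = +1.
v=7: a=7^6·(≡2), b=7^2·(≡5) mod 7; (2|7)=+1, (5|7)=-1; (−1)^{6·2·3}·(+1)^2·(-1)^6 = +1.
v=19: a=19^3·(≡3), b=19^1·(≡2) mod 19; (3|19)=-1, (2|19)=-1; (−1)^{3·1·9}·(-1)^1·(-1)^3 = -1.
Ram(-209, 168454) = {2, 19}; no ℚ_2-point on the conic.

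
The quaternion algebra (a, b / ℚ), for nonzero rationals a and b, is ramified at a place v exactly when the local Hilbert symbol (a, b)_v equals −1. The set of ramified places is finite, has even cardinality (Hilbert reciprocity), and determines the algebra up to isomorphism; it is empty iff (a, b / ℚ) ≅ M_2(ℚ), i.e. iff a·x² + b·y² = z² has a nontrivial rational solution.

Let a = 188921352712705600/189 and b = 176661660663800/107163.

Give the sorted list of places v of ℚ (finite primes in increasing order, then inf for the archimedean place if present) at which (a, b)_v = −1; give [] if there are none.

[2, 7, 19, 29]

Mod squares: a ≡ 21, b ≡ 135546. Check v ∈ {∞, 2, 3, 5, 7, 13, 19, 29, 37, 41}.
v=2: v_2(a)=6, v_2(b)=3; units ≡ 5, 5 (mod 8); ε·ε+αω+βω = 0·0+6·1+3·1 ≡ 1  ⇒  (a,b)_2 = -1.
v=19: a=19^2·(≡18), b=19^1·(≡1) mod 19; (18|19)=-1, (1|19)=+1; (−1)^{2·1·9}·(-1)^1·(+1)^2 = -1.
v=3: a=3^-3·(≡1), b=3^-7·(≡2) mod 3; (1|3)=+1, (2|3)=-1; (−1)^{-3·-7·1}·(+1)^-7·(-1)^-3 = +1.
v=13: a=13^2·(≡7), b=13^4·(≡11) mod 13; (7|13)=-1, (11|13)=-1; (−1)^{2·4·6}·(-1)^4·(-1)^2 = +1.
v=5: a=5^2·(≡1), b=5^2·(≡4) mod 5; (1|5)=+1, (4|5)=+1; (−1)^{2·2·2}·(+1)^2·(+1)^2 = +1.
v=∞: 21 > 0 and 135546 > 0  ⇒  (a,b)_∞ = +1.
v=7: a=7^-1·(≡6), b=7^-2·(≡6) mod 7; (6|7)=-1, (6|7)=-1; (−1)^{-1·-2·3}·(-1)^-2·(-1)^-1 = -1.
v=37: a=37^2·(≡34), b=37^2·(≡15) mod 37; (34|37)=+1, (15|37)=-1; (−1)^{2·2·18}·(+1)^2·(-1)^2 = +1.
v=29: a=29^2·(≡14), b=29^1·(≡22) mod 29; (14|29)=-1, (22|29)=+1; (−1)^{2·1·14}·(-1)^1·(+1)^2 = -1.
v=41: a=41^2·(≡20), b=41^1·(≡30) mod 41; (20|41)=+1, (30|41)=-1; (−1)^{2·1·20}·(+1)^1·(-1)^2 = +1.
(21, 135546 / ℚ) ramifies at {2, 7, 19, 29}: a division algebra.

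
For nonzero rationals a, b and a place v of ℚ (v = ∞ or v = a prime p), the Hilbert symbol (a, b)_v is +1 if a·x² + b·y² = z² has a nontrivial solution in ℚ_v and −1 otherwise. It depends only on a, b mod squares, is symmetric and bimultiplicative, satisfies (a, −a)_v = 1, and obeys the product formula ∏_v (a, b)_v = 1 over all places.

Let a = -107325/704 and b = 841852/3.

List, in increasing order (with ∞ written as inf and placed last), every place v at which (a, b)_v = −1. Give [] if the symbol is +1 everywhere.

Mod squares: a ≡ -583, b ≡ 1749. Check v ∈ {∞, 2, 3, 5, 11, 19, 53}.
v=5: a=5^2·(≡3), b=5^0·(≡4) mod 5; (3|5)=-1, (4|5)=+1; (−1)^{2·0·2}·(-1)^0·(+1)^2 = +1.
v=∞: -583 < 0 and 1749 > 0  ⇒  (a,b)_∞ = +1.
v=53: a=53^1·(≡24), b=53^1·(≡30) mod 53; (24|53)=+1, (30|53)=-1; (−1)^{1·1·26}·(+1)^1·(-1)^1 = -1.
v=11: a=11^-1·(≡10), b=11^1·(≡9) mod 11; (10|11)=-1, (9|11)=+1; (−1)^{-1·1·5}·(-1)^1·(+1)^-1 = +1.
v=19: a=19^0·(≡6), b=19^2·(≡11) mod 19; (6|19)=+1, (11|19)=+1; (−1)^{0·2·9}·(+1)^2·(+1)^0 = +1.
v=2: v_2(a)=-6, v_2(b)=2; units ≡ 1, 5 (mod 8); ε·ε+αω+βω = 0·0+-6·1+2·0 ≡ 0  ⇒  (a,b)_2 = +1.
v=3: a=3^4·(≡2), b=3^-1·(≡1) mod 3; (2|3)=-1, (1|3)=+1; (−1)^{4·-1·1}·(-1)^-1·(+1)^4 = -1.
Ram(-583, 1749) = {3, 53}; no ℚ_3-point on the conic.

[3, 53]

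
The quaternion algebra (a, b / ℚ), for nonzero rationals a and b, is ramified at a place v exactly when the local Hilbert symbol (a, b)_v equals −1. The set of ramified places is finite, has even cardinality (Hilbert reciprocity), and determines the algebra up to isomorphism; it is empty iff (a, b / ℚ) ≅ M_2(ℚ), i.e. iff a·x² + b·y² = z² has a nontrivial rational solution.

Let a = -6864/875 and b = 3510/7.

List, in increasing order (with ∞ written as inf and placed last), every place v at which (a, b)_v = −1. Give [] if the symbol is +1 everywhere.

Mod squares: a ≡ -15015, b ≡ 2730. Check v ∈ {∞, 2, 3, 5, 7, 11, 13}.
v=13: a=13^1·(≡11), b=13^1·(≡7) mod 13; (11|13)=-1, (7|13)=-1; (−1)^{1·1·6}·(-1)^1·(-1)^1 = +1.
v=11: a=11^1·(≡6), b=11^0·(≡8) mod 11; (6|11)=-1, (8|11)=-1; (−1)^{1·0·5}·(-1)^0·(-1)^1 = -1.
v=5: a=5^-3·(≡3), b=5^1·(≡1) mod 5; (3|5)=-1, (1|5)=+1; (−1)^{-3·1·2}·(-1)^1·(+1)^-3 = -1.
v=2: v_2(a)=4, v_2(b)=1; units ≡ 1, 5 (mod 8); ε·ε+αω+βω = 0·0+4·1+1·0 ≡ 0  ⇒  (a,b)_2 = +1.
v=∞: -15015 < 0 and 2730 > 0  ⇒  (a,b)_∞ = +1.
v=3: a=3^1·(≡2), b=3^3·(≡1) mod 3; (2|3)=-1, (1|3)=+1; (−1)^{1·3·1}·(-1)^3·(+1)^1 = +1.
v=7: a=7^-1·(≡4), b=7^-1·(≡3) mod 7; (4|7)=+1, (3|7)=-1; (−1)^{-1·-1·3}·(+1)^-1·(-1)^-1 = +1.
|Ram(-15015, 2730)| = 2, even; anisotropic at {5, 11}.

[5, 11]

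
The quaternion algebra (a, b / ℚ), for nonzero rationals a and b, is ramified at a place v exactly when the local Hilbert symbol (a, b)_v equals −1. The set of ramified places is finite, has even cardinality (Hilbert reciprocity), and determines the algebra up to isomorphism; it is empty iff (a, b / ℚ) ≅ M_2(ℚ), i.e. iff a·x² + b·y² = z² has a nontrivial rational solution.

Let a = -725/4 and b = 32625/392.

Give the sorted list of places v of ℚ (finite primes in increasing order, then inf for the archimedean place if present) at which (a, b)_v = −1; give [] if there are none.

[2, 29]

(a, b) ≡ (-29, 290) mod (ℚ^×)²; places V = {2, 3, 5, 7, 29, ∞}.
(a,b)_3: α=0, u≡1; β=2, v≡2 (mod 3); (1|3)=+1, (2|3)=-1; sign (−1)^0·+1^2·-1^0 = +1.
(a,b)_5: α=2, u≡4; β=3, v≡3 (mod 5); (4|5)=+1, (3|5)=-1; sign (−1)^0·+1^3·-1^2 = +1.
(a,b)_∞: sgn(-29)=−, sgn(290)=+, so +1.
(a,b)_2: α=-2, β=-3; u≡3, v≡1 (mod 8); ε(u)ε(v)=1·0, αω(v)=-2·0, βω(u)=-3·1; sum ≡ 1  ⇒  -1.
(a,b)_7: α=0, u≡6; β=-2, v≡5 (mod 7); (6|7)=-1, (5|7)=-1; sign (−1)^0·-1^-2·-1^0 = +1.
(a,b)_29: α=1, u≡1; β=1, v≡17 (mod 29); (1|29)=+1, (17|29)=-1; sign (−1)^0·+1^1·-1^1 = -1.
(-29, 290 / ℚ) ramifies at {2, 29}: a division algebra.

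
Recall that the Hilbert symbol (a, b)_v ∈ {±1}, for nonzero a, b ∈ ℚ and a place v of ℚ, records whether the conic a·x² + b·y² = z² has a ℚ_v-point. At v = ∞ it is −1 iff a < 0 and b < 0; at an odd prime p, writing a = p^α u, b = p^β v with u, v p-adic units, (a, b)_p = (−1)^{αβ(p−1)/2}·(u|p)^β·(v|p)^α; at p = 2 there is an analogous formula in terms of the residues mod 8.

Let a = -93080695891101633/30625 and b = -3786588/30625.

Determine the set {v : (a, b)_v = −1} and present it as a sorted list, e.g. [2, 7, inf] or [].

(a, b) ≡ (-78793, -11687) mod (ℚ^×)²; places V = {2, 3, 5, 7, 11, 13, 19, 29, 31, ∞}.
(a,b)_5: α=-4, u≡3; β=-4, v≡3 (mod 5); (3|5)=-1, (3|5)=-1; sign (−1)^0·-1^-4·-1^-4 = +1.
(a,b)_2: α=0, β=2; u≡7, v≡1 (mod 8); ε(u)ε(v)=1·0, αω(v)=0·0, βω(u)=2·0; sum ≡ 0  ⇒  +1.
(a,b)_31: α=4, u≡7; β=1, v≡13 (mod 31); (7|31)=+1, (13|31)=-1; sign (−1)^0·+1^1·-1^4 = +1.
(a,b)_11: α=1, u≡4; β=0, v≡8 (mod 11); (4|11)=+1, (8|11)=-1; sign (−1)^0·+1^0·-1^1 = -1.
(a,b)_∞: sgn(-78793)=−, sgn(-11687)=−, so -1.
(a,b)_7: α=-2, u≡3; β=-2, v≡3 (mod 7); (3|7)=-1, (3|7)=-1; sign (−1)^0·-1^-2·-1^-2 = +1.
(a,b)_29: α=3, u≡16; β=1, v≡15 (mod 29); (16|29)=+1, (15|29)=-1; sign (−1)^0·+1^1·-1^3 = -1.
(a,b)_3: α=2, u≡2; β=4, v≡1 (mod 3); (2|3)=-1, (1|3)=+1; sign (−1)^0·-1^4·+1^2 = +1.
(a,b)_13: α=3, u≡3; β=1, v≡8 (mod 13); (3|13)=+1, (8|13)=-1; sign (−1)^0·+1^1·-1^3 = -1.
(a,b)_19: α=1, u≡14; β=0, v≡7 (mod 19); (14|19)=-1, (7|19)=+1; sign (−1)^0·-1^0·+1^1 = +1.
|Ram(-78793, -11687)| = 4, even; anisotropic at {11, 13, 29, ∞}.

[11, 13, 29, inf]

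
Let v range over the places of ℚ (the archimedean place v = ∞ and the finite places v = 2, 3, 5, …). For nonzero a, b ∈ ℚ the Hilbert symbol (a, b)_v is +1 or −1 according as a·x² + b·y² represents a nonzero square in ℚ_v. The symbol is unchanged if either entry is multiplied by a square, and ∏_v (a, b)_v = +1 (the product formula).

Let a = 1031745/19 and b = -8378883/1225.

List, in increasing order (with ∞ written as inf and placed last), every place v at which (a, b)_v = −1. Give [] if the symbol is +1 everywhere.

[3, 5, 19, 41]

Mod squares: a ≡ 115995, b ≡ -123. Check v ∈ {∞, 2, 3, 5, 7, 11, 13, 19, 29, 37, 41}.
v=7: a=7^0·(≡3), b=7^-2·(≡3) mod 7; (3|7)=-1, (3|7)=-1; (−1)^{0·-2·3}·(-1)^-2·(-1)^0 = +1.
v=11: a=11^1·(≡8), b=11^0·(≡1) mod 11; (8|11)=-1, (1|11)=+1; (−1)^{1·0·5}·(-1)^0·(+1)^1 = +1.
v=41: a=41^0·(≡27), b=41^1·(≡12) mod 41; (27|41)=-1, (12|41)=-1; (−1)^{0·1·20}·(-1)^1·(-1)^0 = -1.
v=19: a=19^-1·(≡7), b=19^0·(≡13) mod 19; (7|19)=+1, (13|19)=-1; (−1)^{-1·0·9}·(+1)^0·(-1)^-1 = -1.
v=29: a=29^0·(≡22), b=29^2·(≡6) mod 29; (22|29)=+1, (6|29)=+1; (−1)^{0·2·14}·(+1)^2·(+1)^0 = +1.
v=2: v_2(a)=0, v_2(b)=0; units ≡ 3, 5 (mod 8); ε·ε+αω+βω = 1·0+0·1+0·1 ≡ 0  ⇒  (a,b)_2 = +1.
v=3: a=3^1·(≡1), b=3^5·(≡1) mod 3; (1|3)=+1, (1|3)=+1; (−1)^{1·5·1}·(+1)^5·(+1)^1 = -1.
v=13: a=13^2·(≡10), b=13^0·(≡11) mod 13; (10|13)=+1, (11|13)=-1; (−1)^{2·0·6}·(+1)^0·(-1)^2 = +1.
v=37: a=37^1·(≡11), b=37^0·(≡25) mod 37; (11|37)=+1, (25|37)=+1; (−1)^{1·0·18}·(+1)^0·(+1)^1 = +1.
v=5: a=5^1·(≡1), b=5^-2·(≡3) mod 5; (1|5)=+1, (3|5)=-1; (−1)^{1·-2·2}·(+1)^-2·(-1)^1 = -1.
v=∞: 115995 > 0 and -123 < 0  ⇒  (a,b)_∞ = +1.
(115995, -123 / ℚ) ramifies at {3, 5, 19, 41}: a division algebra.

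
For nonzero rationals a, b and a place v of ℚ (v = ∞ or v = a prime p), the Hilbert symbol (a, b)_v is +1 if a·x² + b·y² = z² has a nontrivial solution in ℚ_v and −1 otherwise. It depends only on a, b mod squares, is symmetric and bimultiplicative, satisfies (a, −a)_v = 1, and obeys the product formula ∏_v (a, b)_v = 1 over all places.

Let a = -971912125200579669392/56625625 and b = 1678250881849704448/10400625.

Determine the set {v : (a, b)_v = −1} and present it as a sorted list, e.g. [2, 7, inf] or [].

Mod squares: a ≡ -80862353, b ≡ 2788357. Check v ∈ {∞, 2, 3, 5, 7, 11, 13, 17, 19, 29, 31, 37, 43}.
v=3: a=3^0·(≡1), b=3^-2·(≡1) mod 3; (1|3)=+1, (1|3)=+1; (−1)^{0·-2·1}·(+1)^-2·(+1)^0 = +1.
v=29: a=29^3·(≡13), b=29^2·(≡22) mod 29; (13|29)=+1, (22|29)=+1; (−1)^{3·2·14}·(+1)^2·(+1)^3 = +1.
v=19: a=19^2·(≡15), b=19^2·(≡2) mod 19; (15|19)=-1, (2|19)=-1; (−1)^{2·2·9}·(-1)^2·(-1)^2 = +1.
v=31: a=31^1·(≡9), b=31^1·(≡2) mod 31; (9|31)=+1, (2|31)=+1; (−1)^{1·1·15}·(+1)^1·(+1)^1 = -1.
v=2: v_2(a)=4, v_2(b)=14; units ≡ 7, 5 (mod 8); ε·ε+αω+βω = 1·0+4·1+14·0 ≡ 0  ⇒  (a,b)_2 = +1.
v=∞: -80862353 < 0 and 2788357 > 0  ⇒  (a,b)_∞ = +1.
v=5: a=5^-4·(≡3), b=5^-4·(≡3) mod 5; (3|5)=-1, (3|5)=-1; (−1)^{-4·-4·2}·(-1)^-4·(-1)^-4 = +1.
v=17: a=17^1·(≡2), b=17^1·(≡10) mod 17; (2|17)=+1, (10|17)=-1; (−1)^{1·1·8}·(+1)^1·(-1)^1 = -1.
v=7: a=7^-2·(≡4), b=7^0·(≡5) mod 7; (4|7)=+1, (5|7)=-1; (−1)^{-2·0·3}·(+1)^0·(-1)^-2 = +1.
v=13: a=13^3·(≡7), b=13^1·(≡7) mod 13; (7|13)=-1, (7|13)=-1; (−1)^{3·1·6}·(-1)^1·(-1)^3 = +1.
v=11: a=11^5·(≡9), b=11^3·(≡1) mod 11; (9|11)=+1, (1|11)=+1; (−1)^{5·3·5}·(+1)^3·(+1)^5 = -1.
v=43: a=43^-2·(≡5), b=43^-2·(≡32) mod 43; (5|43)=-1, (32|43)=-1; (−1)^{-2·-2·21}·(-1)^-2·(-1)^-2 = +1.
v=37: a=37^1·(≡1), b=37^1·(≡31) mod 37; (1|37)=+1, (31|37)=-1; (−1)^{1·1·18}·(+1)^1·(-1)^1 = -1.
(-80862353, 2788357 / ℚ) ramifies at {11, 17, 31, 37}: a division algebra.

[11, 17, 31, 37]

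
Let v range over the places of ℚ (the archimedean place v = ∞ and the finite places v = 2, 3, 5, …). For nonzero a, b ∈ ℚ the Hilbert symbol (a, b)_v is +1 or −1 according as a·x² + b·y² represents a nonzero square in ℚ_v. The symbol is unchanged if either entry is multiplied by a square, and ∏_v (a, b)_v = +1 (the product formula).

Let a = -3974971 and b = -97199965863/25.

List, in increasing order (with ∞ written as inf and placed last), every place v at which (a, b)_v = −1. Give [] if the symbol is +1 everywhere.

[7, 11, 13, inf]

Mod squares: a ≡ -91, b ≡ -1463. Check v ∈ {∞, 2, 3, 5, 7, 11, 13, 19}.
v=∞: -91 < 0 and -1463 < 0  ⇒  (a,b)_∞ = -1.
v=2: v_2(a)=0, v_2(b)=0; units ≡ 5, 1 (mod 8); ε·ε+αω+βω = 0·0+0·0+0·1 ≡ 0  ⇒  (a,b)_2 = +1.
v=11: a=11^2·(≡6), b=11^3·(≡2) mod 11; (6|11)=-1, (2|11)=-1; (−1)^{2·3·5}·(-1)^3·(-1)^2 = -1.
v=5: a=5^0·(≡4), b=5^-2·(≡2) mod 5; (4|5)=+1, (2|5)=-1; (−1)^{0·-2·2}·(+1)^-2·(-1)^0 = +1.
v=3: a=3^0·(≡2), b=3^2·(≡1) mod 3; (2|3)=-1, (1|3)=+1; (−1)^{0·2·1}·(-1)^2·(+1)^0 = +1.
v=13: a=13^1·(≡6), b=13^2·(≡11) mod 13; (6|13)=-1, (11|13)=-1; (−1)^{1·2·6}·(-1)^2·(-1)^1 = -1.
v=19: a=19^2·(≡9), b=19^3·(≡2) mod 19; (9|19)=+1, (2|19)=-1; (−1)^{2·3·9}·(+1)^3·(-1)^2 = +1.
v=7: a=7^1·(≡1), b=7^1·(≡4) mod 7; (1|7)=+1, (4|7)=+1; (−1)^{1·1·3}·(+1)^1·(+1)^1 = -1.
(-91, -1463 / ℚ) ramifies at {7, 11, 13, ∞}: a division algebra.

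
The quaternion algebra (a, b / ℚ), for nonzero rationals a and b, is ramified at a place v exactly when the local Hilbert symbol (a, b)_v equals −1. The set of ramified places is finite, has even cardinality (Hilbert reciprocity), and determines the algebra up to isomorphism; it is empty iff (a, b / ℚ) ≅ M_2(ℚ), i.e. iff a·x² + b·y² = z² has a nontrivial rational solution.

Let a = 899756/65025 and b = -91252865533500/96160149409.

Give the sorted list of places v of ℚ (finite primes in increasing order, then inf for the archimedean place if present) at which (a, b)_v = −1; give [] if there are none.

Mod squares: a ≡ 11, b ≡ -3135. Check v ∈ {∞, 2, 3, 5, 11, 13, 17, 19, 29, 37, 47}.
v=13: a=13^2·(≡6), b=13^0·(≡8) mod 13; (6|13)=-1, (8|13)=-1; (−1)^{2·0·6}·(-1)^0·(-1)^2 = +1.
v=3: a=3^-2·(≡2), b=3^3·(≡2) mod 3; (2|3)=-1, (2|3)=-1; (−1)^{-2·3·1}·(-1)^3·(-1)^-2 = -1.
v=17: a=17^-2·(≡12), b=17^-4·(≡10) mod 17; (12|17)=-1, (10|17)=-1; (−1)^{-2·-4·8}·(-1)^-4·(-1)^-2 = +1.
v=∞: 11 > 0 and -3135 < 0  ⇒  (a,b)_∞ = +1.
v=29: a=29^0·(≡21), b=29^-2·(≡10) mod 29; (21|29)=-1, (10|29)=-1; (−1)^{0·-2·14}·(-1)^-2·(-1)^0 = +1.
v=19: a=19^0·(≡7), b=19^1·(≡17) mod 19; (7|19)=+1, (17|19)=+1; (−1)^{0·1·9}·(+1)^1·(+1)^0 = +1.
v=37: a=37^0·(≡4), b=37^-2·(≡27) mod 37; (4|37)=+1, (27|37)=+1; (−1)^{0·-2·18}·(+1)^-2·(+1)^0 = +1.
v=47: a=47^0·(≡23), b=47^2·(≡36) mod 47; (23|47)=-1, (36|47)=+1; (−1)^{0·2·23}·(-1)^2·(+1)^0 = +1.
v=5: a=5^-2·(≡1), b=5^3·(≡3) mod 5; (1|5)=+1, (3|5)=-1; (−1)^{-2·3·2}·(+1)^3·(-1)^-2 = +1.
v=11: a=11^3·(≡4), b=11^5·(≡3) mod 11; (4|11)=+1, (3|11)=+1; (−1)^{3·5·5}·(+1)^5·(+1)^3 = -1.
v=2: v_2(a)=2, v_2(b)=2; units ≡ 3, 1 (mod 8); ε·ε+αω+βω = 1·0+2·0+2·1 ≡ 0  ⇒  (a,b)_2 = +1.
(11, -3135 / ℚ) ramifies at {3, 11}: a division algebra.

[3, 11]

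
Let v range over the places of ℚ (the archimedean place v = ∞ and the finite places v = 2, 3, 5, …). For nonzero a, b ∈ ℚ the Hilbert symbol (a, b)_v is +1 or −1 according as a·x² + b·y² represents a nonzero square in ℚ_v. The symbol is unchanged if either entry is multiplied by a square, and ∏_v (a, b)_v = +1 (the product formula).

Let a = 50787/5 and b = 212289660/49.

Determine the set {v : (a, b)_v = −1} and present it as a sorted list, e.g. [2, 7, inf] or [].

[2, 19]

Mod squares: a ≡ 3135, b ≡ 15. Check v ∈ {∞, 2, 3, 5, 7, 11, 19}.
v=19: a=19^1·(≡14), b=19^2·(≡13) mod 19; (14|19)=-1, (13|19)=-1; (−1)^{1·2·9}·(-1)^2·(-1)^1 = -1.
v=11: a=11^1·(≡6), b=11^2·(≡3) mod 11; (6|11)=-1, (3|11)=+1; (−1)^{1·2·5}·(-1)^2·(+1)^1 = +1.
v=2: v_2(a)=0, v_2(b)=2; units ≡ 7, 7 (mod 8); ε·ε+αω+βω = 1·1+0·0+2·0 ≡ 1  ⇒  (a,b)_2 = -1.
v=3: a=3^5·(≡1), b=3^5·(≡2) mod 3; (1|3)=+1, (2|3)=-1; (−1)^{5·5·1}·(+1)^5·(-1)^5 = +1.
v=∞: 3135 > 0 and 15 > 0  ⇒  (a,b)_∞ = +1.
v=5: a=5^-1·(≡2), b=5^1·(≡3) mod 5; (2|5)=-1, (3|5)=-1; (−1)^{-1·1·2}·(-1)^1·(-1)^-1 = +1.
v=7: a=7^0·(≡6), b=7^-2·(≡2) mod 7; (6|7)=-1, (2|7)=+1; (−1)^{0·-2·3}·(-1)^-2·(+1)^0 = +1.
(3135, 15 / ℚ) ramifies at {2, 19}: a division algebra.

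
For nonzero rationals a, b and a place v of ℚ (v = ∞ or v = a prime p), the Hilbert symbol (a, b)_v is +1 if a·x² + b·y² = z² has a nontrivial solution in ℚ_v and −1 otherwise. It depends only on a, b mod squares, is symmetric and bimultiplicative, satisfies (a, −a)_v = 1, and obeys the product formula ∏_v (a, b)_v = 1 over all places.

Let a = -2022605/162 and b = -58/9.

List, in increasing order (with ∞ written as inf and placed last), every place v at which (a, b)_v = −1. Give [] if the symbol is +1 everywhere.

(a, b) ≡ (-4810, -58) mod (ℚ^×)²; places V = {2, 3, 5, 13, 29, 37, ∞}.
(a,b)_∞: sgn(-4810)=−, sgn(-58)=−, so -1.
(a,b)_29: α=2, u≡24; β=1, v≡3 (mod 29); (24|29)=+1, (3|29)=-1; sign (−1)^0·+1^1·-1^2 = +1.
(a,b)_2: α=-1, β=1; u≡3, v≡3 (mod 8); ε(u)ε(v)=1·1, αω(v)=-1·1, βω(u)=1·1; sum ≡ 1  ⇒  -1.
(a,b)_13: α=1, u≡2; β=0, v≡8 (mod 13); (2|13)=-1, (8|13)=-1; sign (−1)^0·-1^0·-1^1 = -1.
(a,b)_37: α=1, u≡20; β=0, v≡10 (mod 37); (20|37)=-1, (10|37)=+1; sign (−1)^0·-1^0·+1^1 = +1.
(a,b)_3: α=-4, u≡2; β=-2, v≡2 (mod 3); (2|3)=-1, (2|3)=-1; sign (−1)^0·-1^-2·-1^-4 = +1.
(a,b)_5: α=1, u≡2; β=0, v≡3 (mod 5); (2|5)=-1, (3|5)=-1; sign (−1)^0·-1^0·-1^1 = -1.
Ram(-4810, -58) = {2, 5, 13, ∞}; no ℚ_2-point on the conic.

[2, 5, 13, inf]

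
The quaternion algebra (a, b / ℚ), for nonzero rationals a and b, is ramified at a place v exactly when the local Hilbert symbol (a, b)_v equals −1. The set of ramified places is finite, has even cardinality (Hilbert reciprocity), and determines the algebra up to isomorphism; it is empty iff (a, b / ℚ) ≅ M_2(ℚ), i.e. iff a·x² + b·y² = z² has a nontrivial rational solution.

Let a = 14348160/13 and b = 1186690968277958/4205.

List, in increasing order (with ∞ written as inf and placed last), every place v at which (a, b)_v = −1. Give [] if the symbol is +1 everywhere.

[5, 17]

(a, b) ≡ (323830, 301934110) mod (ℚ^×)²; places V = {2, 3, 5, 11, 13, 17, 23, 29, 31, 47, 53, ∞}.
(a,b)_53: α=1, u≡16; β=1, v≡17 (mod 53); (16|53)=+1, (17|53)=+1; sign (−1)^0·+1^1·+1^1 = +1.
(a,b)_13: α=-1, u≡8; β=2, v≡3 (mod 13); (8|13)=-1, (3|13)=+1; sign (−1)^0·-1^2·+1^-1 = +1.
(a,b)_31: α=0, u≡14; β=3, v≡15 (mod 31); (14|31)=+1, (15|31)=-1; sign (−1)^0·+1^3·-1^0 = +1.
(a,b)_∞: sgn(323830)=+, sgn(301934110)=+, so +1.
(a,b)_47: α=1, u≡12; β=1, v≡23 (mod 47); (12|47)=+1, (23|47)=-1; sign (−1)^1·+1^1·-1^1 = +1.
(a,b)_23: α=0, u≡16; β=1, v≡22 (mod 23); (16|23)=+1, (22|23)=-1; sign (−1)^0·+1^1·-1^0 = +1.
(a,b)_17: α=0, u≡11; β=1, v≡3 (mod 17); (11|17)=-1, (3|17)=-1; sign (−1)^0·-1^1·-1^0 = -1.
(a,b)_5: α=1, u≡4; β=-1, v≡3 (mod 5); (4|5)=+1, (3|5)=-1; sign (−1)^0·+1^-1·-1^1 = -1.
(a,b)_3: α=2, u≡1; β=0, v≡1 (mod 3); (1|3)=+1, (1|3)=+1; sign (−1)^0·+1^0·+1^2 = +1.
(a,b)_2: α=7, β=1; u≡3, v≡7 (mod 8); ε(u)ε(v)=1·1, αω(v)=7·0, βω(u)=1·1; sum ≡ 0  ⇒  +1.
(a,b)_11: α=0, u≡1; β=2, v≡9 (mod 11); (1|11)=+1, (9|11)=+1; sign (−1)^0·+1^2·+1^0 = +1.
(a,b)_29: α=0, u≡7; β=-2, v≡25 (mod 29); (7|29)=+1, (25|29)=+1; sign (−1)^0·+1^-2·+1^0 = +1.
Ram(323830, 301934110) = {5, 17}; no ℚ_5-point on the conic.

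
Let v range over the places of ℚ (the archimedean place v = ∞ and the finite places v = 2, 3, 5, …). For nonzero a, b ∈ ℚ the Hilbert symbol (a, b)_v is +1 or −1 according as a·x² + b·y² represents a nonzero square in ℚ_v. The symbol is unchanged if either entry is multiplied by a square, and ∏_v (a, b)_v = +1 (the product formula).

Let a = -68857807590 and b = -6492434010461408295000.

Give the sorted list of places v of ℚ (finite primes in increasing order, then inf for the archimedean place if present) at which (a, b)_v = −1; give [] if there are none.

[3, 5, 11, 13, 17, inf]

(a, b) ≡ (-24310, -102) mod (ℚ^×)²; places V = {2, 3, 5, 11, 13, 17, ∞}.
(a,b)_17: α=3, u≡16; β=5, v≡14 (mod 17); (16|17)=+1, (14|17)=-1; sign (−1)^0·+1^5·-1^3 = -1.
(a,b)_13: α=1, u≡7; β=4, v≡8 (mod 13); (7|13)=-1, (8|13)=-1; sign (−1)^0·-1^4·-1^1 = -1.
(a,b)_11: α=3, u≡1; β=4, v≡6 (mod 11); (1|11)=+1, (6|11)=-1; sign (−1)^0·+1^4·-1^3 = -1.
(a,b)_∞: sgn(-24310)=−, sgn(-102)=−, so -1.
(a,b)_2: α=1, β=3; u≡5, v≡5 (mod 8); ε(u)ε(v)=0·0, αω(v)=1·1, βω(u)=3·1; sum ≡ 0  ⇒  +1.
(a,b)_5: α=1, u≡2; β=4, v≡3 (mod 5); (2|5)=-1, (3|5)=-1; sign (−1)^0·-1^4·-1^1 = -1.
(a,b)_3: α=4, u≡2; β=7, v≡2 (mod 3); (2|3)=-1, (2|3)=-1; sign (−1)^0·-1^7·-1^4 = -1.
(-24310, -102 / ℚ) ramifies at {3, 5, 11, 13, 17, ∞}: a division algebra.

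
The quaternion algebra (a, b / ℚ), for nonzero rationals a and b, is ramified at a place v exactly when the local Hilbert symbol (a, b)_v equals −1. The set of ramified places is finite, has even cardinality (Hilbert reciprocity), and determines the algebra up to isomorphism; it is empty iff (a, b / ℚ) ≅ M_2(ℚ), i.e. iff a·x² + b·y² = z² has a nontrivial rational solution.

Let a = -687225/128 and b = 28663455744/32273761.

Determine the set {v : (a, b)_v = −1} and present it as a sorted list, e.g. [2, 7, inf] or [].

[2, 3, 7, 11]

(a, b) ≡ (-1122, 714) mod (ℚ^×)²; places V = {2, 3, 5, 7, 11, 13, 17, 19, 23, ∞}.
(a,b)_11: α=1, u≡7; β=2, v≡2 (mod 11); (7|11)=-1, (2|11)=-1; sign (−1)^0·-1^2·-1^1 = -1.
(a,b)_5: α=2, u≡2; β=0, v≡4 (mod 5); (2|5)=-1, (4|5)=+1; sign (−1)^0·-1^0·+1^2 = +1.
(a,b)_2: α=-7, β=13; u≡7, v≡5 (mod 8); ε(u)ε(v)=1·0, αω(v)=-7·1, βω(u)=13·0; sum ≡ 1  ⇒  -1.
(a,b)_17: α=1, u≡2; β=1, v≡9 (mod 17); (2|17)=+1, (9|17)=+1; sign (−1)^0·+1^1·+1^1 = +1.
(a,b)_13: α=0, u≡3; β=-2, v≡12 (mod 13); (3|13)=+1, (12|13)=+1; sign (−1)^0·+1^-2·+1^0 = +1.
(a,b)_19: α=0, u≡18; β=-2, v≡6 (mod 19); (18|19)=-1, (6|19)=+1; sign (−1)^0·-1^-2·+1^0 = +1.
(a,b)_∞: sgn(-1122)=−, sgn(714)=+, so +1.
(a,b)_7: α=2, u≡5; β=1, v≡2 (mod 7); (5|7)=-1, (2|7)=+1; sign (−1)^0·-1^1·+1^2 = -1.
(a,b)_3: α=1, u≡1; β=5, v≡1 (mod 3); (1|3)=+1, (1|3)=+1; sign (−1)^1·+1^5·+1^1 = -1.
(a,b)_23: α=0, u≡10; β=-2, v≡4 (mod 23); (10|23)=-1, (4|23)=+1; sign (−1)^0·-1^-2·+1^0 = +1.
Ram(-1122, 714) = {2, 3, 7, 11}; no ℚ_2-point on the conic.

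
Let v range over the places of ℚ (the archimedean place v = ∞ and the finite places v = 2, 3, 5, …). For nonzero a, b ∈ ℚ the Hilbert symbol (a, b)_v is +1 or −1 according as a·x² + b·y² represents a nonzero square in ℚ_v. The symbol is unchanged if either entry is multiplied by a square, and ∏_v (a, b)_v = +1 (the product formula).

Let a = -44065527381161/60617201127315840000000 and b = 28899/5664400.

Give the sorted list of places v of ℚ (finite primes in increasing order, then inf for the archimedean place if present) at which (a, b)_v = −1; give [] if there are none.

Mod squares: a ≡ -248710, b ≡ 19. Check v ∈ {∞, 2, 3, 5, 7, 11, 13, 17, 19}.
v=17: a=17^-5·(≡5), b=17^-2·(≡1) mod 17; (5|17)=-1, (1|17)=+1; (−1)^{-5·-2·8}·(-1)^-2·(+1)^-5 = +1.
v=7: a=7^-7·(≡2), b=7^-2·(≡5) mod 7; (2|7)=+1, (5|7)=-1; (−1)^{-7·-2·3}·(+1)^-2·(-1)^-7 = -1.
v=3: a=3^-4·(≡2), b=3^2·(≡1) mod 3; (2|3)=-1, (1|3)=+1; (−1)^{-4·2·1}·(-1)^2·(+1)^-4 = +1.
v=2: v_2(a)=-13, v_2(b)=-4; units ≡ 5, 3 (mod 8); ε·ε+αω+βω = 0·1+-13·1+-4·1 ≡ 1  ⇒  (a,b)_2 = -1.
v=5: a=5^-7·(≡2), b=5^-2·(≡4) mod 5; (2|5)=-1, (4|5)=+1; (−1)^{-7·-2·2}·(-1)^-2·(+1)^-7 = +1.
v=19: a=19^3·(≡16), b=19^1·(≡16) mod 19; (16|19)=+1, (16|19)=+1; (−1)^{3·1·9}·(+1)^1·(+1)^3 = -1.
v=11: a=11^3·(≡8), b=11^0·(≡7) mod 11; (8|11)=-1, (7|11)=-1; (−1)^{3·0·5}·(-1)^0·(-1)^3 = -1.
v=∞: -248710 < 0 and 19 > 0  ⇒  (a,b)_∞ = +1.
v=13: a=13^6·(≡11), b=13^2·(≡2) mod 13; (11|13)=-1, (2|13)=-1; (−1)^{6·2·6}·(-1)^2·(-1)^6 = +1.
|Ram(-248710, 19)| = 4, even; anisotropic at {2, 7, 11, 19}.

[2, 7, 11, 19]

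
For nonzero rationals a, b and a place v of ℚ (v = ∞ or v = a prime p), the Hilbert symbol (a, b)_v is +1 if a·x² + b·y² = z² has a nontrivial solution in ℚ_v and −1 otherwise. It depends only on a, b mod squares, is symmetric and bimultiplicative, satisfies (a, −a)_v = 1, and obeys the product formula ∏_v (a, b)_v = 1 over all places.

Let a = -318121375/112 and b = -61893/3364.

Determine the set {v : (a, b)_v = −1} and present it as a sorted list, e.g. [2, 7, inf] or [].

(a, b) ≡ (-385, -13) mod (ℚ^×)²; places V = {2, 3, 5, 7, 11, 13, 23, 29, 37, ∞}.
(a,b)_11: α=1, u≡4; β=0, v≡9 (mod 11); (4|11)=+1, (9|11)=+1; sign (−1)^0·+1^0·+1^1 = +1.
(a,b)_2: α=-4, β=-2; u≡7, v≡3 (mod 8); ε(u)ε(v)=1·1, αω(v)=-4·1, βω(u)=-2·0; sum ≡ 1  ⇒  -1.
(a,b)_23: α=0, u≡1; β=2, v≡15 (mod 23); (1|23)=+1, (15|23)=-1; sign (−1)^0·+1^2·-1^0 = +1.
(a,b)_37: α=2, u≡22; β=0, v≡22 (mod 37); (22|37)=-1, (22|37)=-1; sign (−1)^0·-1^0·-1^2 = +1.
(a,b)_∞: sgn(-385)=−, sgn(-13)=−, so -1.
(a,b)_7: α=-1, u≡1; β=0, v≡2 (mod 7); (1|7)=+1, (2|7)=+1; sign (−1)^0·+1^0·+1^-1 = +1.
(a,b)_13: α=2, u≡8; β=1, v≡1 (mod 13); (8|13)=-1, (1|13)=+1; sign (−1)^0·-1^1·+1^2 = -1.
(a,b)_29: α=0, u≡26; β=-2, v≡20 (mod 29); (26|29)=-1, (20|29)=+1; sign (−1)^0·-1^-2·+1^0 = +1.
(a,b)_5: α=3, u≡2; β=0, v≡3 (mod 5); (2|5)=-1, (3|5)=-1; sign (−1)^0·-1^0·-1^3 = -1.
(a,b)_3: α=0, u≡2; β=2, v≡2 (mod 3); (2|3)=-1, (2|3)=-1; sign (−1)^0·-1^2·-1^0 = +1.
(-385, -13 / ℚ) ramifies at {2, 5, 13, ∞}: a division algebra.

[2, 5, 13, inf]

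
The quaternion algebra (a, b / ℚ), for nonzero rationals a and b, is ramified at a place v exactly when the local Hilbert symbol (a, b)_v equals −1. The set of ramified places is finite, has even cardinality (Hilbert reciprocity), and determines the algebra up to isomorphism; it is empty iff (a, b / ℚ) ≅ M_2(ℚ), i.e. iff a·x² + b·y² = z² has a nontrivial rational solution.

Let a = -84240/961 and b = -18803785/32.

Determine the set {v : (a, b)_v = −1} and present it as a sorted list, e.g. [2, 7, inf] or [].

Mod squares: a ≡ -65, b ≡ -770. Check v ∈ {∞, 2, 3, 5, 7, 11, 13, 17, 31}.
v=13: a=13^1·(≡6), b=13^2·(≡9) mod 13; (6|13)=-1, (9|13)=+1; (−1)^{1·2·6}·(-1)^2·(+1)^1 = +1.
v=31: a=31^-2·(≡18), b=31^0·(≡9) mod 31; (18|31)=+1, (9|31)=+1; (−1)^{-2·0·15}·(+1)^0·(+1)^-2 = +1.
v=17: a=17^0·(≡7), b=17^2·(≡3) mod 17; (7|17)=-1, (3|17)=-1; (−1)^{0·2·8}·(-1)^2·(-1)^0 = +1.
v=2: v_2(a)=4, v_2(b)=-5; units ≡ 7, 7 (mod 8); ε·ε+αω+βω = 1·1+4·0+-5·0 ≡ 1  ⇒  (a,b)_2 = -1.
v=3: a=3^4·(≡1), b=3^0·(≡1) mod 3; (1|3)=+1, (1|3)=+1; (−1)^{4·0·1}·(+1)^0·(+1)^4 = +1.
v=5: a=5^1·(≡2), b=5^1·(≡4) mod 5; (2|5)=-1, (4|5)=+1; (−1)^{1·1·2}·(-1)^1·(+1)^1 = -1.
v=7: a=7^0·(≡6), b=7^1·(≡4) mod 7; (6|7)=-1, (4|7)=+1; (−1)^{0·1·3}·(-1)^1·(+1)^0 = -1.
v=11: a=11^0·(≡5), b=11^1·(≡2) mod 11; (5|11)=+1, (2|11)=-1; (−1)^{0·1·5}·(+1)^1·(-1)^0 = +1.
v=∞: -65 < 0 and -770 < 0  ⇒  (a,b)_∞ = -1.
|Ram(-65, -770)| = 4, even; anisotropic at {2, 5, 7, ∞}.

[2, 5, 7, inf]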